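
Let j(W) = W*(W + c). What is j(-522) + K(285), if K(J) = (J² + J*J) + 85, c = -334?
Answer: 609367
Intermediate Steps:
K(J) = 85 + 2*J² (K(J) = (J² + J²) + 85 = 2*J² + 85 = 85 + 2*J²)
j(W) = W*(-334 + W) (j(W) = W*(W - 334) = W*(-334 + W))
j(-522) + K(285) = -522*(-334 - 522) + (85 + 2*285²) = -522*(-856) + (85 + 2*81225) = 446832 + (85 + 162450) = 446832 + 162535 = 609367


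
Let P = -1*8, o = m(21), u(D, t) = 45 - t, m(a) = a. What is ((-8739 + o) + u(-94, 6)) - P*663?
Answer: -3375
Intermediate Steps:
o = 21
P = -8
((-8739 + o) + u(-94, 6)) - P*663 = ((-8739 + 21) + (45 - 1*6)) - (-8)*663 = (-8718 + (45 - 6)) - 1*(-5304) = (-8718 + 39) + 5304 = -8679 + 5304 = -3375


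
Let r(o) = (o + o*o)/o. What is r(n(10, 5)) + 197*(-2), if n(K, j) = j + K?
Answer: -378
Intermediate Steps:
n(K, j) = K + j
r(o) = (o + o²)/o
r(n(10, 5)) + 197*(-2) = (1 + (10 + 5)) + 197*(-2) = (1 + 15) - 394 = 16 - 394 = -378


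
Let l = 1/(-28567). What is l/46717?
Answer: -1/1334564539 ≈ -7.4931e-10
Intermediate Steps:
l = -1/28567 ≈ -3.5005e-5
l/46717 = -1/28567/46717 = -1/28567*1/46717 = -1/1334564539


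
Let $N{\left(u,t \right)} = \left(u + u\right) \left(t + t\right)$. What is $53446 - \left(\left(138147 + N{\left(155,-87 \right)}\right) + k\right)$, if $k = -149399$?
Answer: $118638$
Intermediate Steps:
$N{\left(u,t \right)} = 4 t u$ ($N{\left(u,t \right)} = 2 u 2 t = 4 t u$)
$53446 - \left(\left(138147 + N{\left(155,-87 \right)}\right) + k\right) = 53446 - \left(\left(138147 + 4 \left(-87\right) 155\right) - 149399\right) = 53446 - \left(\left(138147 - 53940\right) - 149399\right) = 53446 - \left(84207 - 149399\right) = 53446 - -65192 = 53446 + 65192 = 118638$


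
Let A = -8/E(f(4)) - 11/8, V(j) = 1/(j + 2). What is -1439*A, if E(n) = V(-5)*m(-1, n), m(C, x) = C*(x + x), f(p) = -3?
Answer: -30219/8 ≈ -3777.4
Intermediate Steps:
V(j) = 1/(2 + j)
m(C, x) = 2*C*x (m(C, x) = C*(2*x) = 2*C*x)
E(n) = 2*n/3 (E(n) = (2*(-1)*n)/(2 - 5) = (-2*n)/(-3) = -(-2)*n/3 = 2*n/3)
A = 21/8 (A = -8/((⅔)*(-3)) - 11/8 = -8/(-2) - 11*⅛ = -8*(-½) - 11/8 = 4 - 11/8 = 21/8 ≈ 2.6250)
-1439*A = -1439*21/8 = -30219/8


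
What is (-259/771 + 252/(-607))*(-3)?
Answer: 351505/155999 ≈ 2.2533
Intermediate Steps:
(-259/771 + 252/(-607))*(-3) = (-259*1/771 + 252*(-1/607))*(-3) = (-259/771 - 252/607)*(-3) = -351505/467997*(-3) = 351505/155999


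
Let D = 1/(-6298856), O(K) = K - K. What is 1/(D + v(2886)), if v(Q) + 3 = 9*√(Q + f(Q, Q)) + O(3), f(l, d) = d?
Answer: 119026767025064/18549249418295187791 + 714160564357248*√1443/18549249418295187791 ≈ 0.0014689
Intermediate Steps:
O(K) = 0
v(Q) = -3 + 9*√2*√Q (v(Q) = -3 + (9*√(Q + Q) + 0) = -3 + (9*√(2*Q) + 0) = -3 + (9*(√2*√Q) + 0) = -3 + (9*√2*√Q + 0) = -3 + 9*√2*√Q)
D = -1/6298856 ≈ -1.5876e-7
1/(D + v(2886)) = 1/(-1/6298856 + (-3 + 9*√2*√2886)) = 1/(-1/6298856 + (-3 + 18*√1443)) = 1/(-18896569/6298856 + 18*√1443)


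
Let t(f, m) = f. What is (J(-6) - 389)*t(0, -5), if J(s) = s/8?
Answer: 0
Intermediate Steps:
J(s) = s/8 (J(s) = s*(1/8) = s/8)
(J(-6) - 389)*t(0, -5) = ((1/8)*(-6) - 389)*0 = (-3/4 - 389)*0 = -1559/4*0 = 0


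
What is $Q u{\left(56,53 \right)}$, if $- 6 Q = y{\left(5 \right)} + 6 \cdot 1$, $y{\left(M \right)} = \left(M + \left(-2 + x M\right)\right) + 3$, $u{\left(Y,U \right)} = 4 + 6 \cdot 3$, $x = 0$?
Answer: $-44$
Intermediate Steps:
$u{\left(Y,U \right)} = 22$ ($u{\left(Y,U \right)} = 4 + 18 = 22$)
$y{\left(M \right)} = 1 + M$ ($y{\left(M \right)} = \left(M - \left(2 + 0 M\right)\right) + 3 = \left(M + \left(-2 + 0\right)\right) + 3 = \left(M - 2\right) + 3 = \left(-2 + M\right) + 3 = 1 + M$)
$Q = -2$ ($Q = - \frac{\left(1 + 5\right) + 6 \cdot 1}{6} = - \frac{6 + 6}{6} = \left(- \frac{1}{6}\right) 12 = -2$)
$Q u{\left(56,53 \right)} = \left(-2\right) 22 = -44$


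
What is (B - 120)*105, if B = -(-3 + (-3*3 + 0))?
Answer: -11340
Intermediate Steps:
B = 12 (B = -(-3 + (-9 + 0)) = -(-3 - 9) = -1*(-12) = 12)
(B - 120)*105 = (12 - 120)*105 = -108*105 = -11340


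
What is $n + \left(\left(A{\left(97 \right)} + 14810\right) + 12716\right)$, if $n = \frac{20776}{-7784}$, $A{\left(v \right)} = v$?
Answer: $\frac{3839226}{139} \approx 27620.0$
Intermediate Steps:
$n = - \frac{371}{139}$ ($n = 20776 \left(- \frac{1}{7784}\right) = - \frac{371}{139} \approx -2.6691$)
$n + \left(\left(A{\left(97 \right)} + 14810\right) + 12716\right) = - \frac{371}{139} + \left(\left(97 + 14810\right) + 12716\right) = - \frac{371}{139} + \left(14907 + 12716\right) = - \frac{371}{139} + 27623 = \frac{3839226}{139}$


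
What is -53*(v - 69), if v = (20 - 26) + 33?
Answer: 2226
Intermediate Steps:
v = 27 (v = -6 + 33 = 27)
-53*(v - 69) = -53*(27 - 69) = -53*(-42) = 2226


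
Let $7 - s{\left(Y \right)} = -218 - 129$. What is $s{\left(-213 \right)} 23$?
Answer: $8142$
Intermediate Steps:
$s{\left(Y \right)} = 354$ ($s{\left(Y \right)} = 7 - \left(-218 - 129\right) = 7 - -347 = 7 + 347 = 354$)
$s{\left(-213 \right)} 23 = 354 \cdot 23 = 8142$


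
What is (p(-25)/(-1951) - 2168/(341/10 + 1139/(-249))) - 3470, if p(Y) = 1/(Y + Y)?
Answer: -25412677263981/7171778450 ≈ -3543.4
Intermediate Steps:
p(Y) = 1/(2*Y)
(p(-25)/(-1951) - 2168/(341/10 + 1139/(-249))) - 3470 = (((1/2)/(-25))/(-1951) - 2168/(341/10 + 1139/(-249))) - 3470 = (((1/2)*(-1/25))*(-1/1951) - 2168/(341*(1/10) + 1139*(-1/249))) - 3470 = (-1/50*(-1/1951) - 2168/(341/10 - 1139/249)) - 3470 = (1/97550 - 2168/73519/2490) - 3470 = (1/97550 - 2168*2490/73519) - 3470 = (1/97550 - 5398320/73519) - 3470 = -526606042481/7171778450 - 3470 = -25412677263981/7171778450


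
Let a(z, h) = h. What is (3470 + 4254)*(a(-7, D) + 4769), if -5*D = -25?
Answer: 36874376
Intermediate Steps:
D = 5 (D = -1/5*(-25) = 5)
(3470 + 4254)*(a(-7, D) + 4769) = (3470 + 4254)*(5 + 4769) = 7724*4774 = 36874376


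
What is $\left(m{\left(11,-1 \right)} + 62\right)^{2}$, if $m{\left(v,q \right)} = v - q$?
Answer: $5476$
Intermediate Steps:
$\left(m{\left(11,-1 \right)} + 62\right)^{2} = \left(\left(11 - -1\right) + 62\right)^{2} = \left(\left(11 + 1\right) + 62\right)^{2} = \left(12 + 62\right)^{2} = 74^{2} = 5476$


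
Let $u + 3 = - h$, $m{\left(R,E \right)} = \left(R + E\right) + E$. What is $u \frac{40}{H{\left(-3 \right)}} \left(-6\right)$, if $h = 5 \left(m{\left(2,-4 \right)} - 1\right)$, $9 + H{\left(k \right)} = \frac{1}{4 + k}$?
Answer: $960$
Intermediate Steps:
$m{\left(R,E \right)} = R + 2 E$ ($m{\left(R,E \right)} = \left(E + R\right) + E = R + 2 E$)
$H{\left(k \right)} = -9 + \frac{1}{4 + k}$
$h = -35$ ($h = 5 \left(\left(2 + 2 \left(-4\right)\right) - 1\right) = 5 \left(\left(2 - 8\right) - 1\right) = 5 \left(-6 - 1\right) = 5 \left(-7\right) = -35$)
$u = 32$ ($u = -3 - -35 = -3 + 35 = 32$)
$u \frac{40}{H{\left(-3 \right)}} \left(-6\right) = 32 \frac{40}{\frac{1}{4 - 3} \left(-35 - -27\right)} \left(-6\right) = 32 \frac{40}{1^{-1} \left(-35 + 27\right)} \left(-6\right) = 32 \frac{40}{1 \left(-8\right)} \left(-6\right) = 32 \frac{40}{-8} \left(-6\right) = 32 \cdot 40 \left(- \frac{1}{8}\right) \left(-6\right) = 32 \left(-5\right) \left(-6\right) = \left(-160\right) \left(-6\right) = 960$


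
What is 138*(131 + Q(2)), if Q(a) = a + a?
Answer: 18630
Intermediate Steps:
Q(a) = 2*a
138*(131 + Q(2)) = 138*(131 + 2*2) = 138*(131 + 4) = 138*135 = 18630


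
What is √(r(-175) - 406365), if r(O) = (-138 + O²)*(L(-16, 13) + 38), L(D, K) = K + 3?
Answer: √1239933 ≈ 1113.5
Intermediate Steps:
L(D, K) = 3 + K
r(O) = -7452 + 54*O² (r(O) = (-138 + O²)*((3 + 13) + 38) = (-138 + O²)*(16 + 38) = (-138 + O²)*54 = -7452 + 54*O²)
√(r(-175) - 406365) = √((-7452 + 54*(-175)²) - 406365) = √((-7452 + 54*30625) - 406365) = √((-7452 + 1653750) - 406365) = √(1646298 - 406365) = √1239933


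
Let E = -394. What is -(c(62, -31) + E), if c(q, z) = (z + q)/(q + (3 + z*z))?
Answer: 404213/1026 ≈ 393.97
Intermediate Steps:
c(q, z) = (q + z)/(3 + q + z²) (c(q, z) = (q + z)/(q + (3 + z²)) = (q + z)/(3 + q + z²))
-(c(62, -31) + E) = -((62 - 31)/(3 + 62 + (-31)²) - 394) = -(31/(3 + 62 + 961) - 394) = -(31/1026 - 394) = -1*(-404213/1026) = 404213/1026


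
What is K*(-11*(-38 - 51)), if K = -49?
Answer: -47971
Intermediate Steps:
K*(-11*(-38 - 51)) = -(-539)*(-38 - 51) = -(-539)*(-89) = -49*979 = -47971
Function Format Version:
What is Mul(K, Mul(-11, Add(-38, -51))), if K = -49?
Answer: -47971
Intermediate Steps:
Mul(K, Mul(-11, Add(-38, -51))) = Mul(-49, Mul(-11, Add(-38, -51))) = Mul(-49, Mul(-11, -89)) = Mul(-49, 979) = -47971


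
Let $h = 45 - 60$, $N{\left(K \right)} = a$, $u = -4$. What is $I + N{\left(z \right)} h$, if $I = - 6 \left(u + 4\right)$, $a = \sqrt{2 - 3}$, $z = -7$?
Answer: $- 15 i \approx - 15.0 i$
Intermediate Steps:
$a = i$ ($a = \sqrt{-1} = i \approx 1.0 i$)
$N{\left(K \right)} = i$
$h = -15$
$I = 0$ ($I = - 6 \left(-4 + 4\right) = \left(-6\right) 0 = 0$)
$I + N{\left(z \right)} h = 0 + i \left(-15\right) = 0 - 15 i = - 15 i$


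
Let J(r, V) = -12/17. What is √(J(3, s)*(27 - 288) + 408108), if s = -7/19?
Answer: 2*√29499114/17 ≈ 638.98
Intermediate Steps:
s = -7/19 (s = -7*1/19 = -7/19 ≈ -0.36842)
J(r, V) = -12/17 (J(r, V) = -12*1/17 = -12/17)
√(J(3, s)*(27 - 288) + 408108) = √(-12*(27 - 288)/17 + 408108) = √(-12/17*(-261) + 408108) = √(3132/17 + 408108) = √(6940968/17) = 2*√29499114/17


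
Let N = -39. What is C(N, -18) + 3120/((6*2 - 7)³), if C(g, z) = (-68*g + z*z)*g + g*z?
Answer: -2883426/25 ≈ -1.1534e+5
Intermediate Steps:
C(g, z) = g*z + g*(z² - 68*g) (C(g, z) = (-68*g + z²)*g + g*z = (z² - 68*g)*g + g*z = g*(z² - 68*g) + g*z = g*z + g*(z² - 68*g))
C(N, -18) + 3120/((6*2 - 7)³) = -39*(-18 + (-18)² - 68*(-39)) + 3120/((6*2 - 7)³) = -39*(-18 + 324 + 2652) + 3120/((12 - 7)³) = -39*2958 + 3120/(5³) = -115362 + 3120/125 = -115362 + 3120*(1/125) = -115362 + 624/25 = -2883426/25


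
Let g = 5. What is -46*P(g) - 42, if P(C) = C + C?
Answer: -502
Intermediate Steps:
P(C) = 2*C
-46*P(g) - 42 = -92*5 - 42 = -46*10 - 42 = -460 - 42 = -502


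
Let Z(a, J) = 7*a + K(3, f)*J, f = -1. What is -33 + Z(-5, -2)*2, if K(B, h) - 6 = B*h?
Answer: -115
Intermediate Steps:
K(B, h) = 6 + B*h
Z(a, J) = 3*J + 7*a (Z(a, J) = 7*a + (6 + 3*(-1))*J = 7*a + (6 - 3)*J = 7*a + 3*J = 3*J + 7*a)
-33 + Z(-5, -2)*2 = -33 + (3*(-2) + 7*(-5))*2 = -33 + (-6 - 35)*2 = -33 - 41*2 = -33 - 82 = -115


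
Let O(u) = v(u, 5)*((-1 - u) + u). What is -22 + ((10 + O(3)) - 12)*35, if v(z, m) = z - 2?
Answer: -127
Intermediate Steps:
v(z, m) = -2 + z
O(u) = 2 - u (O(u) = (-2 + u)*((-1 - u) + u) = (-2 + u)*(-1) = 2 - u)
-22 + ((10 + O(3)) - 12)*35 = -22 + ((10 + (2 - 1*3)) - 12)*35 = -22 + ((10 + (2 - 3)) - 12)*35 = -22 + ((10 - 1) - 12)*35 = -22 + (9 - 12)*35 = -22 - 3*35 = -22 - 105 = -127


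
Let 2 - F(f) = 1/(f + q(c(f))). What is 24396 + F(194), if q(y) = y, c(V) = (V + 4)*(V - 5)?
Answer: 917755167/37616 ≈ 24398.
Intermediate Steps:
c(V) = (-5 + V)*(4 + V) (c(V) = (4 + V)*(-5 + V) = (-5 + V)*(4 + V))
F(f) = 2 - 1/(-20 + f**2) (F(f) = 2 - 1/(f + (-20 + f**2 - f)) = 2 - 1/(-20 + f**2))
24396 + F(194) = 24396 + (-41 + 2*194**2)/(-20 + 194**2) = 24396 + (-41 + 2*37636)/(-20 + 37636) = 24396 + (-41 + 75272)/37616 = 24396 + (1/37616)*75231 = 24396 + 75231/37616 = 917755167/37616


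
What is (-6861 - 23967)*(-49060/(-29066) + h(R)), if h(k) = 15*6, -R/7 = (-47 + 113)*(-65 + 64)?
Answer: -41078310000/14533 ≈ -2.8266e+6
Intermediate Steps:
R = 462 (R = -7*(-47 + 113)*(-65 + 64) = -462*(-1) = -7*(-66) = 462)
h(k) = 90
(-6861 - 23967)*(-49060/(-29066) + h(R)) = (-6861 - 23967)*(-49060/(-29066) + 90) = -30828*(-49060*(-1/29066) + 90) = -30828*(24530/14533 + 90) = -30828*1332500/14533 = -41078310000/14533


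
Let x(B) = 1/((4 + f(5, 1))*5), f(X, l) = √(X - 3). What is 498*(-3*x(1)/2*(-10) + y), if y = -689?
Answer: -2398866/7 - 747*√2/7 ≈ -3.4285e+5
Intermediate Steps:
f(X, l) = √(-3 + X)
x(B) = 1/(20 + 5*√2) (x(B) = 1/((4 + √(-3 + 5))*5) = 1/((4 + √2)*5) = 1/(20 + 5*√2))
498*(-3*x(1)/2*(-10) + y) = 498*(-3*(2/35 - √2/70)/2*(-10) - 689) = 498*(-3*(1/35 - √2/140)*(-10) - 689) = 498*((-3/35 + 3*√2/140)*(-10) - 689) = 498*((6/7 - 3*√2/14) - 689) = 498*(-4817/7 - 3*√2/14) = -2398866/7 - 747*√2/7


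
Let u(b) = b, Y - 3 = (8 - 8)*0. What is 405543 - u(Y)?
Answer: 405540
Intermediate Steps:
Y = 3 (Y = 3 + (8 - 8)*0 = 3 + 0*0 = 3 + 0 = 3)
405543 - u(Y) = 405543 - 1*3 = 405543 - 3 = 405540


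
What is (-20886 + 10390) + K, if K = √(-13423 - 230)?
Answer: -10496 + 3*I*√1517 ≈ -10496.0 + 116.85*I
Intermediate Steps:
K = 3*I*√1517 (K = √(-13653) = 3*I*√1517 ≈ 116.85*I)
(-20886 + 10390) + K = (-20886 + 10390) + 3*I*√1517 = -10496 + 3*I*√1517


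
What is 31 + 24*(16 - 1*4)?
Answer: 319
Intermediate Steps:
31 + 24*(16 - 1*4) = 31 + 24*(16 - 4) = 31 + 24*12 = 31 + 288 = 319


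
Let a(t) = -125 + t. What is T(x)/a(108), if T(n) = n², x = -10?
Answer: -100/17 ≈ -5.8824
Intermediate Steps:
T(x)/a(108) = (-10)²/(-125 + 108) = 100/(-17) = 100*(-1/17) = -100/17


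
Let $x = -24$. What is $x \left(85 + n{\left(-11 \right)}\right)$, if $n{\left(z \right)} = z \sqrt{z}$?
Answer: $-2040 + 264 i \sqrt{11} \approx -2040.0 + 875.59 i$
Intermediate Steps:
$n{\left(z \right)} = z^{\frac{3}{2}}$
$x \left(85 + n{\left(-11 \right)}\right) = - 24 \left(85 + \left(-11\right)^{\frac{3}{2}}\right) = - 24 \left(85 - 11 i \sqrt{11}\right) = -2040 + 264 i \sqrt{11}$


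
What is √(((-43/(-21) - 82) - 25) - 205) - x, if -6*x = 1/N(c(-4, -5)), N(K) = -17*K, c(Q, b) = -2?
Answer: 1/204 + I*√136689/21 ≈ 0.004902 + 17.605*I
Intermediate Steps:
x = -1/204 (x = -1/(6*((-17*(-2)))) = -⅙/34 = -⅙*1/34 = -1/204 ≈ -0.0049020)
√(((-43/(-21) - 82) - 25) - 205) - x = √(((-43/(-21) - 82) - 25) - 205) - 1*(-1/204) = √(((-43*(-1/21) - 82) - 25) - 205) + 1/204 = √(((43/21 - 82) - 25) - 205) + 1/204 = √((-1679/21 - 25) - 205) + 1/204 = √(-2204/21 - 205) + 1/204 = √(-6509/21) + 1/204 = I*√136689/21 + 1/204 = 1/204 + I*√136689/21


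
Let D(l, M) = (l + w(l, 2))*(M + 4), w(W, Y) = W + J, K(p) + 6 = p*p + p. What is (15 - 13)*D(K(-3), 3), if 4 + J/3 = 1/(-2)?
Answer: -189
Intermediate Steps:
K(p) = -6 + p + p² (K(p) = -6 + (p*p + p) = -6 + (p² + p) = -6 + (p + p²) = -6 + p + p²)
J = -27/2 (J = -12 + 3/(-2) = -12 + 3*(-½) = -12 - 3/2 = -27/2 ≈ -13.500)
w(W, Y) = -27/2 + W (w(W, Y) = W - 27/2 = -27/2 + W)
D(l, M) = (4 + M)*(-27/2 + 2*l) (D(l, M) = (l + (-27/2 + l))*(M + 4) = (-27/2 + 2*l)*(4 + M) = (4 + M)*(-27/2 + 2*l))
(15 - 13)*D(K(-3), 3) = (15 - 13)*(-54 + 8*(-6 - 3 + (-3)²) - 27/2*3 + 2*3*(-6 - 3 + (-3)²)) = 2*(-54 + 8*(-6 - 3 + 9) - 81/2 + 2*3*(-6 - 3 + 9)) = 2*(-54 + 8*0 - 81/2 + 2*3*0) = 2*(-54 + 0 - 81/2 + 0) = 2*(-189/2) = -189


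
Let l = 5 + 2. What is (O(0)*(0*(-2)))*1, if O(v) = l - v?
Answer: 0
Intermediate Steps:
l = 7
O(v) = 7 - v
(O(0)*(0*(-2)))*1 = ((7 - 1*0)*(0*(-2)))*1 = ((7 + 0)*0)*1 = (7*0)*1 = 0*1 = 0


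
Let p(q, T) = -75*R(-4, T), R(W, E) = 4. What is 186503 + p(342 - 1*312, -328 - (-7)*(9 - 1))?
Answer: 186203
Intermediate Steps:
p(q, T) = -300 (p(q, T) = -75*4 = -300)
186503 + p(342 - 1*312, -328 - (-7)*(9 - 1)) = 186503 - 300 = 186203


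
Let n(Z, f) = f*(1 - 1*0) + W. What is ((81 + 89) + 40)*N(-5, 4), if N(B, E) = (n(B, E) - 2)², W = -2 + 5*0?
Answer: 0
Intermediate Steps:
W = -2 (W = -2 + 0 = -2)
n(Z, f) = -2 + f (n(Z, f) = f*(1 - 1*0) - 2 = f*(1 + 0) - 2 = f*1 - 2 = f - 2 = -2 + f)
N(B, E) = (-4 + E)² (N(B, E) = ((-2 + E) - 2)² = (-4 + E)²)
((81 + 89) + 40)*N(-5, 4) = ((81 + 89) + 40)*(-4 + 4)² = (170 + 40)*0² = 210*0 = 0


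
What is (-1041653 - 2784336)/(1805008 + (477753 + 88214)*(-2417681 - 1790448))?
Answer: 3825989/2381660340735 ≈ 1.6064e-6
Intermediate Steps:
(-1041653 - 2784336)/(1805008 + (477753 + 88214)*(-2417681 - 1790448)) = -3825989/(1805008 + 565967*(-4208129)) = -3825989/(1805008 - 2381662145743) = -3825989/(-2381660340735) = -3825989*(-1/2381660340735) = 3825989/2381660340735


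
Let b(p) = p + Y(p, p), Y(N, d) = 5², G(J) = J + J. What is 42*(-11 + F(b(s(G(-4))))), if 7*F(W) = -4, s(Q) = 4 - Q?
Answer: -486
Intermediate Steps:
G(J) = 2*J
Y(N, d) = 25
b(p) = 25 + p (b(p) = p + 25 = 25 + p)
F(W) = -4/7 (F(W) = (⅐)*(-4) = -4/7)
42*(-11 + F(b(s(G(-4))))) = 42*(-11 - 4/7) = 42*(-81/7) = -486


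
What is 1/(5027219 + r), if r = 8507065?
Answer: 1/13534284 ≈ 7.3886e-8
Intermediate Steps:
1/(5027219 + r) = 1/(5027219 + 8507065) = 1/13534284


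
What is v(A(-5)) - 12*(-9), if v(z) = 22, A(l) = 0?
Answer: 130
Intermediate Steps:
v(A(-5)) - 12*(-9) = 22 - 12*(-9) = 22 + 108 = 130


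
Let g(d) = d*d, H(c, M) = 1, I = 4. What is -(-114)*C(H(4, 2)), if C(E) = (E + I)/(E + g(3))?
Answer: 57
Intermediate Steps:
g(d) = d²
C(E) = (4 + E)/(9 + E) (C(E) = (E + 4)/(E + 3²) = (4 + E)/(E + 9) = (4 + E)/(9 + E))
-(-114)*C(H(4, 2)) = -(-114)*(4 + 1)/(9 + 1) = -(-114)*5/10 = -(-114)*(⅒)*5 = -(-114)/2 = -114*(-½) = 57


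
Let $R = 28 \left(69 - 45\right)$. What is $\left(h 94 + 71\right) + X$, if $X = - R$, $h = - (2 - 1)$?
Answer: $-695$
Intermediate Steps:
$h = -1$ ($h = \left(-1\right) 1 = -1$)
$R = 672$ ($R = 28 \left(69 - 45\right) = 28 \cdot 24 = 672$)
$X = -672$ ($X = \left(-1\right) 672 = -672$)
$\left(h 94 + 71\right) + X = \left(\left(-1\right) 94 + 71\right) - 672 = \left(-94 + 71\right) - 672 = -23 - 672 = -695$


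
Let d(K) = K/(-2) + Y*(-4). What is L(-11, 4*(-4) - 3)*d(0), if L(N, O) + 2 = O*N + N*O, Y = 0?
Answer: 0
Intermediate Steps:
d(K) = -K/2 (d(K) = K/(-2) + 0*(-4) = K*(-½) + 0 = -K/2 + 0 = -K/2)
L(N, O) = -2 + 2*N*O (L(N, O) = -2 + (O*N + N*O) = -2 + (N*O + N*O) = -2 + 2*N*O)
L(-11, 4*(-4) - 3)*d(0) = (-2 + 2*(-11)*(4*(-4) - 3))*(-½*0) = (-2 + 2*(-11)*(-16 - 3))*0 = (-2 + 2*(-11)*(-19))*0 = (-2 + 418)*0 = 416*0 = 0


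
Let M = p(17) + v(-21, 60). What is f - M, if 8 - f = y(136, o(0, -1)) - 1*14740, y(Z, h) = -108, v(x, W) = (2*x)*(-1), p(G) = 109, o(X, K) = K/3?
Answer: 14705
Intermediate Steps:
o(X, K) = K/3 (o(X, K) = K*(⅓) = K/3)
v(x, W) = -2*x
M = 151 (M = 109 - 2*(-21) = 109 + 42 = 151)
f = 14856 (f = 8 - (-108 - 1*14740) = 8 - (-108 - 14740) = 8 - 1*(-14848) = 8 + 14848 = 14856)
f - M = 14856 - 1*151 = 14856 - 151 = 14705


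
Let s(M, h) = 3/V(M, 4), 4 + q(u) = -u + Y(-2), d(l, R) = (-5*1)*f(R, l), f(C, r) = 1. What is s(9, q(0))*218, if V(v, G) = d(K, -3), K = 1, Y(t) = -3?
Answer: -654/5 ≈ -130.80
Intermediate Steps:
d(l, R) = -5 (d(l, R) = -5*1*1 = -5*1 = -5)
V(v, G) = -5
q(u) = -7 - u (q(u) = -4 + (-u - 3) = -4 + (-3 - u) = -7 - u)
s(M, h) = -⅗ (s(M, h) = 3/(-5) = 3*(-⅕) = -⅗)
s(9, q(0))*218 = -⅗*218 = -654/5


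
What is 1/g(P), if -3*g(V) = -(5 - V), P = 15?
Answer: -3/10 ≈ -0.30000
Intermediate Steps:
g(V) = 5/3 - V/3 (g(V) = -(-1)*(5 - V)/3 = -(-5 + V)/3 = 5/3 - V/3)
1/g(P) = 1/(5/3 - ⅓*15) = 1/(5/3 - 5) = 1/(-10/3) = -3/10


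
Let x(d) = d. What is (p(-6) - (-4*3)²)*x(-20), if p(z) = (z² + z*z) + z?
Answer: 1560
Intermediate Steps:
p(z) = z + 2*z² (p(z) = (z² + z²) + z = 2*z² + z = z + 2*z²)
(p(-6) - (-4*3)²)*x(-20) = (-6*(1 + 2*(-6)) - (-4*3)²)*(-20) = (-6*(1 - 12) - 1*(-12)²)*(-20) = (-6*(-11) - 1*144)*(-20) = (66 - 144)*(-20) = -78*(-20) = 1560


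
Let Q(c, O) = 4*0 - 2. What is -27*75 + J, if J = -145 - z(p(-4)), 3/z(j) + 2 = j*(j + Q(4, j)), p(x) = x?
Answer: -47743/22 ≈ -2170.1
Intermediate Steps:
Q(c, O) = -2 (Q(c, O) = 0 - 2 = -2)
z(j) = 3/(-2 + j*(-2 + j)) (z(j) = 3/(-2 + j*(j - 2)) = 3/(-2 + j*(-2 + j)))
J = -3193/22 (J = -145 - 3/(-2 + (-4)**2 - 2*(-4)) = -145 - 3/(-2 + 16 + 8) = -145 - 3/22 = -3193/22 ≈ -145.14)
-27*75 + J = -27*75 - 3193/22 = -2025 - 3193/22 = -47743/22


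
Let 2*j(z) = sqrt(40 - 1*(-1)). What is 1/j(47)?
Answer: 2*sqrt(41)/41 ≈ 0.31235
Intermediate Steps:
j(z) = sqrt(41)/2 (j(z) = sqrt(40 - 1*(-1))/2 = sqrt(40 + 1)/2 = sqrt(41)/2)
1/j(47) = 1/(sqrt(41)/2) = 2*sqrt(41)/41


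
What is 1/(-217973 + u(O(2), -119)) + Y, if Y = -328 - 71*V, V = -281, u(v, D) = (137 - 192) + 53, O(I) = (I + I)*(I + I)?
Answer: 4277323424/217975 ≈ 19623.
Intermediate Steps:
O(I) = 4*I**2 (O(I) = (2*I)*(2*I) = 4*I**2)
u(v, D) = -2 (u(v, D) = -55 + 53 = -2)
Y = 19623 (Y = -328 - 71*(-281) = -328 + 19951 = 19623)
1/(-217973 + u(O(2), -119)) + Y = 1/(-217973 - 2) + 19623 = 1/(-217975) + 19623 = -1/217975 + 19623 = 4277323424/217975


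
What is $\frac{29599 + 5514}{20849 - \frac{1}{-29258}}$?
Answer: $\frac{1027336154}{610000043} \approx 1.6842$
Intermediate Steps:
$\frac{29599 + 5514}{20849 - \frac{1}{-29258}} = \frac{35113}{20849 - - \frac{1}{29258}} = \frac{35113}{20849 + \frac{1}{29258}} = \frac{35113}{\frac{610000043}{29258}} = 35113 \cdot \frac{29258}{610000043} = \frac{1027336154}{610000043}$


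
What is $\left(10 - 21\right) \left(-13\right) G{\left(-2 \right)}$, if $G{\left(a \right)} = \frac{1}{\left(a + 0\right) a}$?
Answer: $\frac{143}{4} \approx 35.75$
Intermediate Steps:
$G{\left(a \right)} = \frac{1}{a^{2}}$ ($G{\left(a \right)} = \frac{1}{a a} = \frac{1}{a^{2}}$)
$\left(10 - 21\right) \left(-13\right) G{\left(-2 \right)} = \frac{\left(10 - 21\right) \left(-13\right)}{4} = \left(-11\right) \left(-13\right) \frac{1}{4} = 143 \cdot \frac{1}{4} = \frac{143}{4}$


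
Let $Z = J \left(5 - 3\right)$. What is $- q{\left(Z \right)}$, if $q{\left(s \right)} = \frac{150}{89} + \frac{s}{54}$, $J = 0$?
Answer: $- \frac{150}{89} \approx -1.6854$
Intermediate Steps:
$Z = 0$ ($Z = 0 \left(5 - 3\right) = 0 \cdot 2 = 0$)
$q{\left(s \right)} = \frac{150}{89} + \frac{s}{54}$ ($q{\left(s \right)} = 150 \cdot \frac{1}{89} + s \frac{1}{54} = \frac{150}{89} + \frac{s}{54}$)
$- q{\left(Z \right)} = - (\frac{150}{89} + \frac{1}{54} \cdot 0) = - (\frac{150}{89} + 0) = \left(-1\right) \frac{150}{89} = - \frac{150}{89}$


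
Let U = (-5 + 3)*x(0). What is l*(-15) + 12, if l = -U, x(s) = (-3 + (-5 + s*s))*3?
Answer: 732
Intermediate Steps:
x(s) = -24 + 3*s² (x(s) = (-3 + (-5 + s²))*3 = (-8 + s²)*3 = -24 + 3*s²)
U = 48 (U = (-5 + 3)*(-24 + 3*0²) = -2*(-24 + 3*0) = -2*(-24 + 0) = -2*(-24) = 48)
l = -48 (l = -1*48 = -48)
l*(-15) + 12 = -48*(-15) + 12 = 720 + 12 = 732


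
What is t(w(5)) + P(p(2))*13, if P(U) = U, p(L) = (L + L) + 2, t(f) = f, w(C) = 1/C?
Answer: 391/5 ≈ 78.200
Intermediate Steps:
p(L) = 2 + 2*L (p(L) = 2*L + 2 = 2 + 2*L)
t(w(5)) + P(p(2))*13 = 1/5 + (2 + 2*2)*13 = 1/5 + (2 + 4)*13 = 1/5 + 6*13 = 1/5 + 78 = 391/5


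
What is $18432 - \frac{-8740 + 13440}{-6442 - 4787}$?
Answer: $\frac{206977628}{11229} \approx 18432.0$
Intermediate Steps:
$18432 - \frac{-8740 + 13440}{-6442 - 4787} = 18432 - \frac{4700}{-11229} = 18432 - 4700 \left(- \frac{1}{11229}\right) = 18432 - - \frac{4700}{11229} = 18432 + \frac{4700}{11229} = \frac{206977628}{11229}$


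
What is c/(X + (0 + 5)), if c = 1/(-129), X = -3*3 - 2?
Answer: 1/774 ≈ 0.0012920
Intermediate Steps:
X = -11 (X = -9 - 2 = -11)
c = -1/129 ≈ -0.0077519
c/(X + (0 + 5)) = -1/(129*(-11 + (0 + 5))) = -1/(129*(-11 + 5)) = -1/129/(-6) = -1/129*(-⅙) = 1/774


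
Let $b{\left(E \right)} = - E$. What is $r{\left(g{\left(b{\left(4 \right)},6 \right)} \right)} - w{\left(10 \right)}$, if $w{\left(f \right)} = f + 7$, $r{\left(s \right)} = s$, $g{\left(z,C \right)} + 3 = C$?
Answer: $-14$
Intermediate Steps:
$g{\left(z,C \right)} = -3 + C$
$w{\left(f \right)} = 7 + f$
$r{\left(g{\left(b{\left(4 \right)},6 \right)} \right)} - w{\left(10 \right)} = \left(-3 + 6\right) - \left(7 + 10\right) = 3 - 17 = -14$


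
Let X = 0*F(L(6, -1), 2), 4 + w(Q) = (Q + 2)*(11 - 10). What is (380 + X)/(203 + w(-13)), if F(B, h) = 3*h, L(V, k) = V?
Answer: 95/47 ≈ 2.0213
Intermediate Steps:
w(Q) = -2 + Q (w(Q) = -4 + (Q + 2)*(11 - 10) = -4 + (2 + Q)*1 = -4 + (2 + Q) = -2 + Q)
X = 0 (X = 0*(3*2) = 0*6 = 0)
(380 + X)/(203 + w(-13)) = (380 + 0)/(203 + (-2 - 13)) = 380/(203 - 15) = 380/188 = 380*(1/188) = 95/47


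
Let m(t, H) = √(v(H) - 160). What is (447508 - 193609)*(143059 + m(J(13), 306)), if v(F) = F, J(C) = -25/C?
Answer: 36322537041 + 253899*√146 ≈ 3.6326e+10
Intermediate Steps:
m(t, H) = √(-160 + H) (m(t, H) = √(H - 160) = √(-160 + H))
(447508 - 193609)*(143059 + m(J(13), 306)) = (447508 - 193609)*(143059 + √(-160 + 306)) = 253899*(143059 + √146) = 36322537041 + 253899*√146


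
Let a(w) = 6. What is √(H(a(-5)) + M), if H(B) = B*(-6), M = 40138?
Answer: √40102 ≈ 200.25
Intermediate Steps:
H(B) = -6*B
√(H(a(-5)) + M) = √(-6*6 + 40138) = √(-36 + 40138) = √40102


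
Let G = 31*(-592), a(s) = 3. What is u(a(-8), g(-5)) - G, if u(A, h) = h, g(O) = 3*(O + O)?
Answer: 18322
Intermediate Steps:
g(O) = 6*O (g(O) = 3*(2*O) = 6*O)
G = -18352
u(a(-8), g(-5)) - G = 6*(-5) - 1*(-18352) = -30 + 18352 = 18322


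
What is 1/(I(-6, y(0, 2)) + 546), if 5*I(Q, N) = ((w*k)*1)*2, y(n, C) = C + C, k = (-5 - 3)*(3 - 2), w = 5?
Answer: 1/530 ≈ 0.0018868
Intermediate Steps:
k = -8 (k = -8*1 = -8)
y(n, C) = 2*C
I(Q, N) = -16 (I(Q, N) = (((5*(-8))*1)*2)/5 = (-40*1*2)/5 = (-40*2)/5 = (⅕)*(-80) = -16)
1/(I(-6, y(0, 2)) + 546) = 1/(-16 + 546) = 1/530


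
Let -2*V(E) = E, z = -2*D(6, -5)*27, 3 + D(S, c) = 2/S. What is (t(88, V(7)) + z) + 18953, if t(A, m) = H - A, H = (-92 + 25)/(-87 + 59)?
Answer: 532319/28 ≈ 19011.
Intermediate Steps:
D(S, c) = -3 + 2/S
H = 67/28 (H = -67/(-28) = -67*(-1/28) = 67/28 ≈ 2.3929)
z = 144 (z = -2*(-3 + 2/6)*27 = -2*(-3 + 2*(⅙))*27 = -2*(-3 + ⅓)*27 = -2*(-8/3)*27 = (16/3)*27 = 144)
V(E) = -E/2
t(A, m) = 67/28 - A
(t(88, V(7)) + z) + 18953 = ((67/28 - 1*88) + 144) + 18953 = ((67/28 - 88) + 144) + 18953 = (-2397/28 + 144) + 18953 = 1635/28 + 18953 = 532319/28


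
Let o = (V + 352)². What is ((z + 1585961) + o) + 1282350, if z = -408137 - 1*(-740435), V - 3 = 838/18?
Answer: 272310325/81 ≈ 3.3619e+6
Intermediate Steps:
V = 446/9 (V = 3 + 838/18 = 3 + 838*(1/18) = 3 + 419/9 = 446/9 ≈ 49.556)
z = 332298 (z = -408137 + 740435 = 332298)
o = 13060996/81 (o = (446/9 + 352)² = (3614/9)² = 13060996/81 ≈ 1.6125e+5)
((z + 1585961) + o) + 1282350 = ((332298 + 1585961) + 13060996/81) + 1282350 = (1918259 + 13060996/81) + 1282350 = 168439975/81 + 1282350 = 272310325/81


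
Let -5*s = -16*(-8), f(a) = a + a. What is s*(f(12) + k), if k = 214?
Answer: -30464/5 ≈ -6092.8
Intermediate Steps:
f(a) = 2*a
s = -128/5 (s = -(-16)*(-8)/5 = -1/5*128 = -128/5 ≈ -25.600)
s*(f(12) + k) = -128*(2*12 + 214)/5 = -128*(24 + 214)/5 = -128/5*238 = -30464/5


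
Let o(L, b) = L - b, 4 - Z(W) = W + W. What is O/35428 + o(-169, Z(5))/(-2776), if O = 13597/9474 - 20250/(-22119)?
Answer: 25239593201699/429362122757916 ≈ 0.058784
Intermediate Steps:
O = 164200181/69851802 (O = 13597*(1/9474) - 20250*(-1/22119) = 13597/9474 + 6750/7373 = 164200181/69851802 ≈ 2.3507)
Z(W) = 4 - 2*W (Z(W) = 4 - (W + W) = 4 - 2*W)
O/35428 + o(-169, Z(5))/(-2776) = (164200181/69851802)/35428 + (-169 - (4 - 2*5))/(-2776) = (164200181/69851802)*(1/35428) + (-169 - (4 - 10))*(-1/2776) = 164200181/2474709641256 + (-169 - 1*(-6))*(-1/2776) = 164200181/2474709641256 + (-169 + 6)*(-1/2776) = 164200181/2474709641256 - 163*(-1/2776) = 164200181/2474709641256 + 163/2776 = 25239593201699/429362122757916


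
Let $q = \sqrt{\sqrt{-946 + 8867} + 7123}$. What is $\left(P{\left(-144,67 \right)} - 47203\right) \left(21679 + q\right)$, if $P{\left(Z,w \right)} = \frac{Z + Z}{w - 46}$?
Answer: $-1023611149 - \frac{661034 \sqrt{1803}}{7} \approx -1.0276 \cdot 10^{9}$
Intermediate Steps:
$q = 2 \sqrt{1803}$ ($q = \sqrt{\sqrt{7921} + 7123} = \sqrt{89 + 7123} = \sqrt{7212} = 2 \sqrt{1803} \approx 84.923$)
$P{\left(Z,w \right)} = \frac{2 Z}{-46 + w}$
$\left(P{\left(-144,67 \right)} - 47203\right) \left(21679 + q\right) = \left(2 \left(-144\right) \frac{1}{-46 + 67} - 47203\right) \left(21679 + 2 \sqrt{1803}\right) = \left(2 \left(-144\right) \frac{1}{21} - 47203\right) \left(21679 + 2 \sqrt{1803}\right) = \left(- \frac{96}{7} - 47203\right) \left(21679 + 2 \sqrt{1803}\right) = - \frac{330517 \left(21679 + 2 \sqrt{1803}\right)}{7} = -1023611149 - \frac{661034 \sqrt{1803}}{7}$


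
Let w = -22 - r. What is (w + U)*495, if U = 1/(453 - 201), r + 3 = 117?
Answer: -1884905/28 ≈ -67318.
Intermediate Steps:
r = 114 (r = -3 + 117 = 114)
U = 1/252 ≈ 0.0039683
w = -136 (w = -22 - 1*114 = -22 - 114 = -136)
(w + U)*495 = (-136 + 1/252)*495 = -34271/252*495 = -1884905/28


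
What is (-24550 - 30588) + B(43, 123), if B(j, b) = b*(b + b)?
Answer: -24880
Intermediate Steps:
B(j, b) = 2*b² (B(j, b) = b*(2*b) = 2*b²)
(-24550 - 30588) + B(43, 123) = (-24550 - 30588) + 2*123² = -55138 + 2*15129 = -55138 + 30258 = -24880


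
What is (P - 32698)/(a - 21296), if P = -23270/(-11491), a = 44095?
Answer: -375709448/261983309 ≈ -1.4341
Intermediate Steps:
P = 23270/11491 (P = -23270*(-1/11491) = 23270/11491 ≈ 2.0251)
(P - 32698)/(a - 21296) = (23270/11491 - 32698)/(44095 - 21296) = -375709448/11491/22799 = -375709448/11491*1/22799 = -375709448/261983309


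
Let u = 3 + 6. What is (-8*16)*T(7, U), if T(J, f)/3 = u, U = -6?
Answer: -3456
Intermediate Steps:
u = 9
T(J, f) = 27 (T(J, f) = 3*9 = 27)
(-8*16)*T(7, U) = -8*16*27 = -128*27 = -3456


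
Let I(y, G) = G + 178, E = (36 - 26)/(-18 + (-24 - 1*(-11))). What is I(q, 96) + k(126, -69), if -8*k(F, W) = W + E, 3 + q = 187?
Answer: 70101/248 ≈ 282.67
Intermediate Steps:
q = 184 (q = -3 + 187 = 184)
E = -10/31 (E = 10/(-18 + (-24 + 11)) = 10/(-18 - 13) = 10/(-31) = 10*(-1/31) = -10/31 ≈ -0.32258)
k(F, W) = 5/124 - W/8 (k(F, W) = -(W - 10/31)/8 = -(-10/31 + W)/8 = 5/124 - W/8)
I(y, G) = 178 + G
I(q, 96) + k(126, -69) = (178 + 96) + (5/124 - ⅛*(-69)) = 274 + (5/124 + 69/8) = 274 + 2149/248 = 70101/248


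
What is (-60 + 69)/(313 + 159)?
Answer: 9/472 ≈ 0.019068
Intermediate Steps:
(-60 + 69)/(313 + 159) = 9/472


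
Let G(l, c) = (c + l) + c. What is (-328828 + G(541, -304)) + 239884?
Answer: -89011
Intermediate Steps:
G(l, c) = l + 2*c
(-328828 + G(541, -304)) + 239884 = (-328828 + (541 + 2*(-304))) + 239884 = (-328828 + (541 - 608)) + 239884 = (-328828 - 67) + 239884 = -328895 + 239884 = -89011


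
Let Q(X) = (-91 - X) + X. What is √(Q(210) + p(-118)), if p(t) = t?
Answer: I*√209 ≈ 14.457*I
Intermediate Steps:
Q(X) = -91
√(Q(210) + p(-118)) = √(-91 - 118) = √(-209) = I*√209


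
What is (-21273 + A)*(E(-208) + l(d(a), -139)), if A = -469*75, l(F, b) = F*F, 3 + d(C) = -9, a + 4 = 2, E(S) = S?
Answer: 3612672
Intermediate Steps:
a = -2 (a = -4 + 2 = -2)
d(C) = -12 (d(C) = -3 - 9 = -12)
l(F, b) = F²
A = -35175
(-21273 + A)*(E(-208) + l(d(a), -139)) = (-21273 - 35175)*(-208 + (-12)²) = -56448*(-208 + 144) = -56448*(-64) = 3612672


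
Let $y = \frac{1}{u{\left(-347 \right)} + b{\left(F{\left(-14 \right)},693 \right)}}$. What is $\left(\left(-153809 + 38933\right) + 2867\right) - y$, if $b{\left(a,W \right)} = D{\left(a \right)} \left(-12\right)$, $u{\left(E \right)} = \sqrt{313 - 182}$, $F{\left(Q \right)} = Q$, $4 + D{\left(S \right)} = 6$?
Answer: $- \frac{49843981}{445} + \frac{\sqrt{131}}{445} \approx -1.1201 \cdot 10^{5}$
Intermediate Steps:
$D{\left(S \right)} = 2$ ($D{\left(S \right)} = -4 + 6 = 2$)
$u{\left(E \right)} = \sqrt{131}$
$b{\left(a,W \right)} = -24$ ($b{\left(a,W \right)} = 2 \left(-12\right) = -24$)
$y = \frac{1}{-24 + \sqrt{131}}$ ($y = \frac{1}{\sqrt{131} - 24} = \frac{1}{-24 + \sqrt{131}} \approx -0.079653$)
$\left(\left(-153809 + 38933\right) + 2867\right) - y = \left(\left(-153809 + 38933\right) + 2867\right) - \left(- \frac{24}{445} - \frac{\sqrt{131}}{445}\right) = \left(-114876 + 2867\right) + \left(\frac{24}{445} + \frac{\sqrt{131}}{445}\right) = -112009 + \left(\frac{24}{445} + \frac{\sqrt{131}}{445}\right) = - \frac{49843981}{445} + \frac{\sqrt{131}}{445}$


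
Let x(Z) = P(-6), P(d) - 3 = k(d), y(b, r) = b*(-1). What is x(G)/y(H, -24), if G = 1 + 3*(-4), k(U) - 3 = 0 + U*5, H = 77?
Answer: 24/77 ≈ 0.31169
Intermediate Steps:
y(b, r) = -b
k(U) = 3 + 5*U (k(U) = 3 + (0 + U*5) = 3 + (0 + 5*U) = 3 + 5*U)
G = -11 (G = 1 - 12 = -11)
P(d) = 6 + 5*d (P(d) = 3 + (3 + 5*d) = 6 + 5*d)
x(Z) = -24 (x(Z) = 6 + 5*(-6) = 6 - 30 = -24)
x(G)/y(H, -24) = -24/((-1*77)) = -24/(-77) = -24*(-1/77) = 24/77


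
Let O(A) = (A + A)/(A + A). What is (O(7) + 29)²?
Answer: 900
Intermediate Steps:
O(A) = 1 (O(A) = (2*A)/((2*A)) = (2*A)*(1/(2*A)) = 1)
(O(7) + 29)² = (1 + 29)² = 30² = 900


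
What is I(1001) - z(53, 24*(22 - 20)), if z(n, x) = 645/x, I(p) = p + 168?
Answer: 18489/16 ≈ 1155.6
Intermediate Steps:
I(p) = 168 + p
I(1001) - z(53, 24*(22 - 20)) = (168 + 1001) - 645/(24*(22 - 20)) = 1169 - 645/(24*2) = 1169 - 645/48 = 1169 - 1*215/16 = 1169 - 215/16 = 18489/16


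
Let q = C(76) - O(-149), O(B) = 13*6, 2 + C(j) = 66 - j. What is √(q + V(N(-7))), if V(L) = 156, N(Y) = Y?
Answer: √66 ≈ 8.1240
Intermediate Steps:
C(j) = 64 - j (C(j) = -2 + (66 - j) = 64 - j)
O(B) = 78
q = -90 (q = (64 - 1*76) - 1*78 = (64 - 76) - 78 = -12 - 78 = -90)
√(q + V(N(-7))) = √(-90 + 156) = √66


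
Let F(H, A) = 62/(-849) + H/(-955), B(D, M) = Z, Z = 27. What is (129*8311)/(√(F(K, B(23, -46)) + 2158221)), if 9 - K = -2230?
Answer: 1072119*√1418788145719221330/1749872835574 ≈ 729.79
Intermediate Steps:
B(D, M) = 27
K = 2239 (K = 9 - 1*(-2230) = 9 + 2230 = 2239)
F(H, A) = -62/849 - H/955 (F(H, A) = 62*(-1/849) + H*(-1/955) = -62/849 - H/955)
(129*8311)/(√(F(K, B(23, -46)) + 2158221)) = (129*8311)/(√((-62/849 - 1/955*2239) + 2158221)) = 1072119/(√((-62/849 - 2239/955) + 2158221)) = 1072119/(√(-1960121/810795 + 2158221)) = 1072119/(√(1749872835574/810795)) = 1072119/((√1418788145719221330/810795)) = 1072119*(√1418788145719221330/1749872835574) = 1072119*√1418788145719221330/1749872835574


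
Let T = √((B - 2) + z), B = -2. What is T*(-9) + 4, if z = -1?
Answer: 4 - 9*I*√5 ≈ 4.0 - 20.125*I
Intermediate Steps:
T = I*√5 (T = √((-2 - 2) - 1) = √(-4 - 1) = √(-5) = I*√5 ≈ 2.2361*I)
T*(-9) + 4 = (I*√5)*(-9) + 4 = -9*I*√5 + 4 = 4 - 9*I*√5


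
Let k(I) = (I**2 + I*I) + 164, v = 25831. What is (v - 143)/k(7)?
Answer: 12844/131 ≈ 98.046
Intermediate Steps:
k(I) = 164 + 2*I**2 (k(I) = (I**2 + I**2) + 164 = 2*I**2 + 164 = 164 + 2*I**2)
(v - 143)/k(7) = (25831 - 143)/(164 + 2*7**2) = 25688/(164 + 2*49) = 25688/(164 + 98) = 25688/262 = 25688*(1/262) = 12844/131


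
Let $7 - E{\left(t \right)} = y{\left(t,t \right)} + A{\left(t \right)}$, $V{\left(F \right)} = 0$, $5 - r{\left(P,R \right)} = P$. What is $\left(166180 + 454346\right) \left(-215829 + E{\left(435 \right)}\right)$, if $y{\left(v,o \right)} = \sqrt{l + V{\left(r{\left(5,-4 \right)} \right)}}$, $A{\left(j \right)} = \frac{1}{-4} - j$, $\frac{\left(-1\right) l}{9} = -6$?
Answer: $- \frac{267306156861}{2} - 1861578 \sqrt{6} \approx -1.3366 \cdot 10^{11}$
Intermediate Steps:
$r{\left(P,R \right)} = 5 - P$
$l = 54$ ($l = \left(-9\right) \left(-6\right) = 54$)
$A{\left(j \right)} = - \frac{1}{4} - j$
$y{\left(v,o \right)} = 3 \sqrt{6}$ ($y{\left(v,o \right)} = \sqrt{54 + 0} = \sqrt{54} = 3 \sqrt{6}$)
$E{\left(t \right)} = \frac{29}{4} + t - 3 \sqrt{6}$ ($E{\left(t \right)} = 7 - \left(3 \sqrt{6} - \left(\frac{1}{4} + t\right)\right) = 7 - \left(- \frac{1}{4} - t + 3 \sqrt{6}\right) = 7 + \left(\frac{1}{4} + t - 3 \sqrt{6}\right) = \frac{29}{4} + t - 3 \sqrt{6}$)
$\left(166180 + 454346\right) \left(-215829 + E{\left(435 \right)}\right) = \left(166180 + 454346\right) \left(-215829 + \left(\frac{29}{4} + 435 - 3 \sqrt{6}\right)\right) = 620526 \left(-215829 + \left(\frac{1769}{4} - 3 \sqrt{6}\right)\right) = 620526 \left(- \frac{861547}{4} - 3 \sqrt{6}\right) = - \frac{267306156861}{2} - 1861578 \sqrt{6}$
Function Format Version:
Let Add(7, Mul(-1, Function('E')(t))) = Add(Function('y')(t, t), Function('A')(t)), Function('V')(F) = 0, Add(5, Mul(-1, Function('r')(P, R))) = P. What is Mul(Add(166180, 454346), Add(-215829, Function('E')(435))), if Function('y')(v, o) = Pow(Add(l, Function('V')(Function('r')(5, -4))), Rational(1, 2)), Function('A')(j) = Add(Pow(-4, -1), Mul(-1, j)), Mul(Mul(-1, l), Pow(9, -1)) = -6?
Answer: Add(Rational(-267306156861, 2), Mul(-1861578, Pow(6, Rational(1, 2)))) ≈ -1.3366e+11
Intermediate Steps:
Function('r')(P, R) = Add(5, Mul(-1, P))
l = 54 (l = Mul(-9, -6) = 54)
Function('A')(j) = Add(Rational(-1, 4), Mul(-1, j))
Function('y')(v, o) = Mul(3, Pow(6, Rational(1, 2))) (Function('y')(v, o) = Pow(Add(54, 0), Rational(1, 2)) = Pow(54, Rational(1, 2)) = Mul(3, Pow(6, Rational(1, 2))))
Function('E')(t) = Add(Rational(29, 4), t, Mul(-3, Pow(6, Rational(1, 2)))) (Function('E')(t) = Add(7, Mul(-1, Add(Mul(3, Pow(6, Rational(1, 2))), Add(Rational(-1, 4), Mul(-1, t))))) = Add(7, Mul(-1, Add(Rational(-1, 4), Mul(-1, t), Mul(3, Pow(6, Rational(1, 2)))))) = Add(7, Add(Rational(1, 4), t, Mul(-3, Pow(6, Rational(1, 2))))) = Add(Rational(29, 4), t, Mul(-3, Pow(6, Rational(1, 2)))))
Mul(Add(166180, 454346), Add(-215829, Function('E')(435))) = Mul(Add(166180, 454346), Add(-215829, Add(Rational(29, 4), 435, Mul(-3, Pow(6, Rational(1, 2)))))) = Mul(620526, Add(-215829, Add(Rational(1769, 4), Mul(-3, Pow(6, Rational(1, 2)))))) = Mul(620526, Add(Rational(-861547, 4), Mul(-3, Pow(6, Rational(1, 2))))) = Add(Rational(-267306156861, 2), Mul(-1861578, Pow(6, Rational(1, 2))))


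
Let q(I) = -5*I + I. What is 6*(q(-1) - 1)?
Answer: 18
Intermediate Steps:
q(I) = -4*I
6*(q(-1) - 1) = 6*(-4*(-1) - 1) = 6*(4 - 1) = 6*3 = 18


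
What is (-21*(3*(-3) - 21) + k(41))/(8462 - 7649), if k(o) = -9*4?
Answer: 198/271 ≈ 0.73063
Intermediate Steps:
k(o) = -36
(-21*(3*(-3) - 21) + k(41))/(8462 - 7649) = (-21*(3*(-3) - 21) - 36)/(8462 - 7649) = (-21*(-9 - 21) - 36)/813 = (-21*(-30) - 36)*(1/813) = (630 - 36)*(1/813) = 594*(1/813) = 198/271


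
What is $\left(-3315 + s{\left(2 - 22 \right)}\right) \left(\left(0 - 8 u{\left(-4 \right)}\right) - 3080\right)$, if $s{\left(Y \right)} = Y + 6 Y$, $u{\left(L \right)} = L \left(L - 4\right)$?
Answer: $11525880$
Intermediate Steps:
$u{\left(L \right)} = L \left(-4 + L\right)$
$s{\left(Y \right)} = 7 Y$
$\left(-3315 + s{\left(2 - 22 \right)}\right) \left(\left(0 - 8 u{\left(-4 \right)}\right) - 3080\right) = \left(-3315 + 7 \left(2 - 22\right)\right) \left(\left(0 - 8 \left(- 4 \left(-4 - 4\right)\right)\right) - 3080\right) = \left(-3315 + 7 \left(-20\right)\right) \left(\left(0 - 8 \left(\left(-4\right) \left(-8\right)\right)\right) - 3080\right) = \left(-3315 - 140\right) \left(\left(0 - 256\right) - 3080\right) = - 3455 \left(\left(0 - 256\right) - 3080\right) = - 3455 \left(-256 - 3080\right) = \left(-3455\right) \left(-3336\right) = 11525880$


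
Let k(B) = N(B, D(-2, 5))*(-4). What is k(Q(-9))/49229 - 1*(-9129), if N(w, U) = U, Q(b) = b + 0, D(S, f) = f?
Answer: 449411521/49229 ≈ 9129.0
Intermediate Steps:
Q(b) = b
k(B) = -20 (k(B) = 5*(-4) = -20)
k(Q(-9))/49229 - 1*(-9129) = -20/49229 - 1*(-9129) = -20*1/49229 + 9129 = -20/49229 + 9129 = 449411521/49229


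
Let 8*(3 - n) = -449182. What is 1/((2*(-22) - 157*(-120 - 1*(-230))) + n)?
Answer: 4/155347 ≈ 2.5749e-5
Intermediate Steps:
n = 224603/4 (n = 3 - ⅛*(-449182) = 3 + 224591/4 = 224603/4 ≈ 56151.)
1/((2*(-22) - 157*(-120 - 1*(-230))) + n) = 1/((2*(-22) - 157*(-120 - 1*(-230))) + 224603/4) = 1/((-44 - 157*(-120 + 230)) + 224603/4) = 1/((-44 - 157*110) + 224603/4) = 1/((-44 - 17270) + 224603/4) = 1/(-17314 + 224603/4) = 1/(155347/4) = 4/155347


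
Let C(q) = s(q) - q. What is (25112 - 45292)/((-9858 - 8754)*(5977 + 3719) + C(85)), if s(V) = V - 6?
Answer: 10090/90230979 ≈ 0.00011182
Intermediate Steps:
s(V) = -6 + V
C(q) = -6 (C(q) = (-6 + q) - q = -6)
(25112 - 45292)/((-9858 - 8754)*(5977 + 3719) + C(85)) = (25112 - 45292)/((-9858 - 8754)*(5977 + 3719) - 6) = -20180/(-18612*9696 - 6) = -20180/(-180461952 - 6) = -20180/(-180461958) = -20180*(-1/180461958) = 10090/90230979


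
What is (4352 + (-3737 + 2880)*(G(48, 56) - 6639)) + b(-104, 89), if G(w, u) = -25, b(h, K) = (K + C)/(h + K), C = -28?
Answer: 85730939/15 ≈ 5.7154e+6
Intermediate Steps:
b(h, K) = (-28 + K)/(K + h) (b(h, K) = (K - 28)/(h + K) = (-28 + K)/(K + h))
(4352 + (-3737 + 2880)*(G(48, 56) - 6639)) + b(-104, 89) = (4352 + (-3737 + 2880)*(-25 - 6639)) + (-28 + 89)/(89 - 104) = (4352 - 857*(-6664)) + 61/(-15) = (4352 + 5711048) - 1/15*61 = 5715400 - 61/15 = 85730939/15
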